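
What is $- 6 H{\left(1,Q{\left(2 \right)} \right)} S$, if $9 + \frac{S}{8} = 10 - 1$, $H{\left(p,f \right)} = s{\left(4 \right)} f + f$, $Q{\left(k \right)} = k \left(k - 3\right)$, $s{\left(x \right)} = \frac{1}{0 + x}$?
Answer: $0$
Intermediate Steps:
$s{\left(x \right)} = \frac{1}{x}$
$Q{\left(k \right)} = k \left(-3 + k\right)$
$H{\left(p,f \right)} = \frac{5 f}{4}$ ($H{\left(p,f \right)} = \frac{f}{4} + f = \frac{5 f}{4}$)
$S = 0$ ($S = -72 + 8 \left(10 - 1\right) = -72 + 8 \cdot 9 = -72 + 72 = 0$)
$- 6 H{\left(1,Q{\left(2 \right)} \right)} S = - 6 \frac{5 \cdot 2 \left(-3 + 2\right)}{4} \cdot 0 = - 6 \frac{5 \cdot 2 \left(-1\right)}{4} \cdot 0 = - 6 \cdot \frac{5}{4} \left(-2\right) 0 = \left(-6\right) \left(- \frac{5}{2}\right) 0 = 15 \cdot 0 = 0$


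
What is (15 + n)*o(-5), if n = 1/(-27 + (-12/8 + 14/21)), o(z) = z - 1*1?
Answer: -14994/167 ≈ -89.784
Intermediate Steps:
o(z) = -1 + z (o(z) = z - 1 = -1 + z)
n = -6/167 (n = 1/(-27 + (-12*⅛ + 14*(1/21))) = 1/(-27 + (-3/2 + ⅔)) = 1/(-27 - ⅚) = 1/(-167/6) = -6/167 ≈ -0.035928)
(15 + n)*o(-5) = (15 - 6/167)*(-1 - 5) = (2499/167)*(-6) = -14994/167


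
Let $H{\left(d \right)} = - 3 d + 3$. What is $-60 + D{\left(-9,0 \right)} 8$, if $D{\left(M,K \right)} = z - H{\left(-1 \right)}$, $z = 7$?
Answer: $-52$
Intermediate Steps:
$H{\left(d \right)} = 3 - 3 d$
$D{\left(M,K \right)} = 1$ ($D{\left(M,K \right)} = 7 - \left(3 - -3\right) = 7 - \left(3 + 3\right) = 7 - 6 = 1$)
$-60 + D{\left(-9,0 \right)} 8 = -60 + 1 \cdot 8 = -60 + 8 = -52$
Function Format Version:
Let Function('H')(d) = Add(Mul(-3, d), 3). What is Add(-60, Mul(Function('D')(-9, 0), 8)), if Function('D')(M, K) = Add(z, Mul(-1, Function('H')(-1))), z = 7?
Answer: -52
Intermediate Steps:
Function('H')(d) = Add(3, Mul(-3, d))
Function('D')(M, K) = 1 (Function('D')(M, K) = Add(7, Mul(-1, Add(3, Mul(-3, -1)))) = Add(7, Mul(-1, Add(3, 3))) = Add(7, Mul(-1, 6)) = Add(7, -6) = 1)
Add(-60, Mul(Function('D')(-9, 0), 8)) = Add(-60, Mul(1, 8)) = Add(-60, 8) = -52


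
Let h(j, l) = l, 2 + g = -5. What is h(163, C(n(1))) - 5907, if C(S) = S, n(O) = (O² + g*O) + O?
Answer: -5912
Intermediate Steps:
g = -7 (g = -2 - 5 = -7)
n(O) = O² - 6*O (n(O) = (O² - 7*O) + O = O² - 6*O)
h(163, C(n(1))) - 5907 = 1*(-6 + 1) - 5907 = 1*(-5) - 5907 = -5 - 5907 = -5912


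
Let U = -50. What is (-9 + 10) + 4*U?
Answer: -199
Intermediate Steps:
(-9 + 10) + 4*U = (-9 + 10) + 4*(-50) = 1 - 200 = -199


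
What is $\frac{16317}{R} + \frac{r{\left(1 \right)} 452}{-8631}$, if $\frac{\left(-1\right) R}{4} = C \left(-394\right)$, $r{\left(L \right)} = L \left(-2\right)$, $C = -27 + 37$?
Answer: $\frac{155079067}{136024560} \approx 1.1401$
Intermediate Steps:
$C = 10$
$r{\left(L \right)} = - 2 L$
$R = 15760$ ($R = - 4 \cdot 10 \left(-394\right) = \left(-4\right) \left(-3940\right) = 15760$)
$\frac{16317}{R} + \frac{r{\left(1 \right)} 452}{-8631} = \frac{16317}{15760} + \frac{\left(-2\right) 1 \cdot 452}{-8631} = 16317 \cdot \frac{1}{15760} + \left(-2\right) 452 \left(- \frac{1}{8631}\right) = \frac{16317}{15760} - - \frac{904}{8631} = \frac{16317}{15760} + \frac{904}{8631} = \frac{155079067}{136024560}$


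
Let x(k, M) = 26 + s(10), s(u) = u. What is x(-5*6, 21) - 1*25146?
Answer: -25110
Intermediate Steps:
x(k, M) = 36 (x(k, M) = 26 + 10 = 36)
x(-5*6, 21) - 1*25146 = 36 - 1*25146 = 36 - 25146 = -25110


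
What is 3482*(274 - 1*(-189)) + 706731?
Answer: 2318897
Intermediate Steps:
3482*(274 - 1*(-189)) + 706731 = 3482*(274 + 189) + 706731 = 3482*463 + 706731 = 1612166 + 706731 = 2318897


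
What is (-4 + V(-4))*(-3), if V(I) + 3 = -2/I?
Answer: 39/2 ≈ 19.500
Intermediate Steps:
V(I) = -3 - 2/I
(-4 + V(-4))*(-3) = (-4 + (-3 - 2/(-4)))*(-3) = (-4 + (-3 - 2*(-¼)))*(-3) = (-4 + (-3 + ½))*(-3) = (-4 - 5/2)*(-3) = -13/2*(-3) = 39/2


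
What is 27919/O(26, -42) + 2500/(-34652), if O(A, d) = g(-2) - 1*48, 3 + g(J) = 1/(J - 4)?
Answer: -1451365657/2659541 ≈ -545.72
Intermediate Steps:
g(J) = -3 + 1/(-4 + J) (g(J) = -3 + 1/(J - 4) = -3 + 1/(-4 + J))
O(A, d) = -307/6 (O(A, d) = (13 - 3*(-2))/(-4 - 2) - 1*48 = (13 + 6)/(-6) - 48 = -⅙*19 - 48 = -19/6 - 48 = -307/6)
27919/O(26, -42) + 2500/(-34652) = 27919/(-307/6) + 2500/(-34652) = 27919*(-6/307) + 2500*(-1/34652) = -167514/307 - 625/8663 = -1451365657/2659541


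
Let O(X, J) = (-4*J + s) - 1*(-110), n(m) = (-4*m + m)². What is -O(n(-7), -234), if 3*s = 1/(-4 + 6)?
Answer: -6277/6 ≈ -1046.2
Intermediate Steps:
s = ⅙ (s = 1/(3*(-4 + 6)) = (⅓)/2 = (⅓)*(½) = ⅙ ≈ 0.16667)
n(m) = 9*m² (n(m) = (-3*m)² = 9*m²)
O(X, J) = 661/6 - 4*J (O(X, J) = (-4*J + ⅙) - 1*(-110) = (⅙ - 4*J) + 110 = 661/6 - 4*J)
-O(n(-7), -234) = -(661/6 - 4*(-234)) = -(661/6 + 936) = -1*6277/6 = -6277/6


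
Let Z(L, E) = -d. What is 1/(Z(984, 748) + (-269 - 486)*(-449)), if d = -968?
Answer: 1/339963 ≈ 2.9415e-6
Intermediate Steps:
Z(L, E) = 968 (Z(L, E) = -1*(-968) = 968)
1/(Z(984, 748) + (-269 - 486)*(-449)) = 1/(968 + (-269 - 486)*(-449)) = 1/(968 - 755*(-449)) = 1/(968 + 338995) = 1/339963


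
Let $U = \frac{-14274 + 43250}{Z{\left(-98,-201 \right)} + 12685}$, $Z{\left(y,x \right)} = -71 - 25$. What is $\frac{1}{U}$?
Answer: $\frac{12589}{28976} \approx 0.43446$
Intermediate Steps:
$Z{\left(y,x \right)} = -96$
$U = \frac{28976}{12589}$ ($U = \frac{-14274 + 43250}{-96 + 12685} = \frac{28976}{12589} \approx 2.3017$)
$\frac{1}{U} = \frac{1}{\frac{28976}{12589}} = \frac{12589}{28976}$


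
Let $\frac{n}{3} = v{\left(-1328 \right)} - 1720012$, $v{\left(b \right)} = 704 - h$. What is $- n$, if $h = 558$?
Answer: $5159598$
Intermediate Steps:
$v{\left(b \right)} = 146$ ($v{\left(b \right)} = 704 - 558 = 146$)
$n = -5159598$ ($n = 3 \left(146 - 1720012\right) = 3 \left(-1719866\right) = -5159598$)
$- n = \left(-1\right) \left(-5159598\right) = 5159598$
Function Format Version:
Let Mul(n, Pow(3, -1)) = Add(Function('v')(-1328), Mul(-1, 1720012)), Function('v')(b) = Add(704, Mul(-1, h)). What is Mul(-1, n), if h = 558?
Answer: 5159598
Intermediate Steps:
Function('v')(b) = 146 (Function('v')(b) = Add(704, Mul(-1, 558)) = Add(704, -558) = 146)
n = -5159598 (n = Mul(3, Add(146, Mul(-1, 1720012))) = Mul(3, Add(146, -1720012)) = Mul(3, -1719866) = -5159598)
Mul(-1, n) = Mul(-1, -5159598) = 5159598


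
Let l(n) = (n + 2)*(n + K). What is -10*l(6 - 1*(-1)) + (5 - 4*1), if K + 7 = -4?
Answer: 361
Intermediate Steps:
K = -11 (K = -7 - 4 = -11)
l(n) = (-11 + n)*(2 + n) (l(n) = (n + 2)*(n - 11) = (2 + n)*(-11 + n) = (-11 + n)*(2 + n))
-10*l(6 - 1*(-1)) + (5 - 4*1) = -10*(-22 + (6 - 1*(-1))² - 9*(6 - 1*(-1))) + (5 - 4*1) = -10*(-22 + (6 + 1)² - 9*(6 + 1)) + (5 - 4) = -10*(-22 + 7² - 9*7) + 1 = -10*(-22 + 49 - 63) + 1 = -10*(-36) + 1 = 360 + 1 = 361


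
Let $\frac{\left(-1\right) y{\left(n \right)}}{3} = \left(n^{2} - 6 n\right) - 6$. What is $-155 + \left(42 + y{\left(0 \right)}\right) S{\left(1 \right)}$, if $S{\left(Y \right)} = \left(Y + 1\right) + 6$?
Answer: $325$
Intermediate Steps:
$S{\left(Y \right)} = 7 + Y$ ($S{\left(Y \right)} = \left(1 + Y\right) + 6 = 7 + Y$)
$y{\left(n \right)} = 18 - 3 n^{2} + 18 n$ ($y{\left(n \right)} = - 3 \left(\left(n^{2} - 6 n\right) - 6\right) = - 3 \left(-6 + n^{2} - 6 n\right) = 18 - 3 n^{2} + 18 n$)
$-155 + \left(42 + y{\left(0 \right)}\right) S{\left(1 \right)} = -155 + \left(42 + \left(18 - 3 \cdot 0^{2} + 18 \cdot 0\right)\right) \left(7 + 1\right) = -155 + \left(42 + \left(18 - 0 + 0\right)\right) 8 = -155 + \left(42 + \left(18 + 0 + 0\right)\right) 8 = -155 + \left(42 + 18\right) 8 = -155 + 60 \cdot 8 = -155 + 480 = 325$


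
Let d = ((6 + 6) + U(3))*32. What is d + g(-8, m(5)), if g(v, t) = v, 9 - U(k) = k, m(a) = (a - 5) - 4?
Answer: 568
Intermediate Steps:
m(a) = -9 + a (m(a) = (-5 + a) - 4 = -9 + a)
U(k) = 9 - k
d = 576 (d = ((6 + 6) + (9 - 1*3))*32 = (12 + (9 - 3))*32 = (12 + 6)*32 = 18*32 = 576)
d + g(-8, m(5)) = 576 - 8 = 568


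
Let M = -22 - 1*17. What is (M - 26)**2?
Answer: 4225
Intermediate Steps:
M = -39 (M = -22 - 17 = -39)
(M - 26)**2 = (-39 - 26)**2 = (-65)**2 = 4225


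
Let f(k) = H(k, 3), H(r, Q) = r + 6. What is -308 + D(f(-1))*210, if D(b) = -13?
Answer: -3038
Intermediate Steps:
H(r, Q) = 6 + r
f(k) = 6 + k
-308 + D(f(-1))*210 = -308 - 13*210 = -308 - 2730 = -3038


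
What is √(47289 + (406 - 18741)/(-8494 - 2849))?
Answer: √16854801306/597 ≈ 217.46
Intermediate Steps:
√(47289 + (406 - 18741)/(-8494 - 2849)) = √(47289 - 18335/(-11343)) = √(47289 - 18335*(-1/11343)) = √(47289 + 965/597) = √(28232498/597) = √16854801306/597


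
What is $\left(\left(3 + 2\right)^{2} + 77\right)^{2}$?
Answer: $10404$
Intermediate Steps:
$\left(\left(3 + 2\right)^{2} + 77\right)^{2} = \left(5^{2} + 77\right)^{2} = \left(25 + 77\right)^{2} = 102^{2} = 10404$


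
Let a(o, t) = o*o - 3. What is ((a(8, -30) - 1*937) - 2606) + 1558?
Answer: -1924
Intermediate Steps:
a(o, t) = -3 + o² (a(o, t) = o² - 3 = -3 + o²)
((a(8, -30) - 1*937) - 2606) + 1558 = (((-3 + 8²) - 1*937) - 2606) + 1558 = (((-3 + 64) - 937) - 2606) + 1558 = ((61 - 937) - 2606) + 1558 = (-876 - 2606) + 1558 = -3482 + 1558 = -1924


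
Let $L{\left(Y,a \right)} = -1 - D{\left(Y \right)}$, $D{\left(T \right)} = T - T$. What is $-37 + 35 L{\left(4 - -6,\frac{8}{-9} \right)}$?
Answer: $-72$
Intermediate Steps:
$D{\left(T \right)} = 0$
$L{\left(Y,a \right)} = -1$ ($L{\left(Y,a \right)} = -1 - 0 = -1 + 0 = -1$)
$-37 + 35 L{\left(4 - -6,\frac{8}{-9} \right)} = -37 + 35 \left(-1\right) = -37 - 35 = -72$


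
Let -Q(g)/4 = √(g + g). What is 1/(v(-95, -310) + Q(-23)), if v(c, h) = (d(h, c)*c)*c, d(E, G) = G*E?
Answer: 132893125/35321165344531618 + I*√46/17660582672265809 ≈ 3.7624e-9 + 3.8404e-16*I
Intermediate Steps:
d(E, G) = E*G
Q(g) = -4*√2*√g (Q(g) = -4*√(g + g) = -4*√2*√g)
v(c, h) = h*c³ (v(c, h) = ((h*c)*c)*c = ((c*h)*c)*c = (h*c²)*c = h*c³)
1/(v(-95, -310) + Q(-23)) = 1/(-310*(-95)³ - 4*√2*√(-23)) = 1/(-310*(-857375) - 4*√2*I*√23) = 1/(265786250 - 4*I*√46)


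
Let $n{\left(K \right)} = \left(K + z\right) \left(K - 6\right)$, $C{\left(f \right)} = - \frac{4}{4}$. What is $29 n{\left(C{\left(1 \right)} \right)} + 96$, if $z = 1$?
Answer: $96$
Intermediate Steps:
$C{\left(f \right)} = -1$ ($C{\left(f \right)} = \left(-4\right) \frac{1}{4} = -1$)
$n{\left(K \right)} = \left(1 + K\right) \left(-6 + K\right)$ ($n{\left(K \right)} = \left(K + 1\right) \left(K - 6\right) = \left(1 + K\right) \left(-6 + K\right)$)
$29 n{\left(C{\left(1 \right)} \right)} + 96 = 29 \left(-6 + \left(-1\right)^{2} - -5\right) + 96 = 29 \left(-6 + 1 + 5\right) + 96 = 29 \cdot 0 + 96 = 0 + 96 = 96$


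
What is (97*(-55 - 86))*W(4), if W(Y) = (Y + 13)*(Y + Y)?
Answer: -1860072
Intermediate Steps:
W(Y) = 2*Y*(13 + Y) (W(Y) = (13 + Y)*(2*Y) = 2*Y*(13 + Y))
(97*(-55 - 86))*W(4) = (97*(-55 - 86))*(2*4*(13 + 4)) = (97*(-141))*(2*4*17) = -13677*136 = -1860072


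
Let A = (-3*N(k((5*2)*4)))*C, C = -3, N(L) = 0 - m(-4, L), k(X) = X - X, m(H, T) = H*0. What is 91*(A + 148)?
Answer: 13468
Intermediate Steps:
m(H, T) = 0
k(X) = 0
N(L) = 0 (N(L) = 0 - 1*0 = 0 + 0 = 0)
A = 0 (A = -3*0*(-3) = 0*(-3) = 0)
91*(A + 148) = 91*(0 + 148) = 91*148 = 13468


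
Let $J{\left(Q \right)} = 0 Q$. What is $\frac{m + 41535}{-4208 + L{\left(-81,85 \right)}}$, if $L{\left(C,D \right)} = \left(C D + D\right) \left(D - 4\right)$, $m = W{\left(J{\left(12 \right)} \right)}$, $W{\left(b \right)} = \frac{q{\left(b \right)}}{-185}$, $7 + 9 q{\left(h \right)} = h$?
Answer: $- \frac{34577891}{462044160} \approx -0.074837$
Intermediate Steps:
$J{\left(Q \right)} = 0$
$q{\left(h \right)} = - \frac{7}{9} + \frac{h}{9}$
$W{\left(b \right)} = \frac{7}{1665} - \frac{b}{1665}$ ($W{\left(b \right)} = \frac{- \frac{7}{9} + \frac{b}{9}}{-185} = \left(- \frac{7}{9} + \frac{b}{9}\right) \left(- \frac{1}{185}\right) = \frac{7}{1665} - \frac{b}{1665}$)
$m = \frac{7}{1665}$ ($m = \frac{7}{1665} - 0 = \frac{7}{1665} + 0 = \frac{7}{1665} \approx 0.0042042$)
$L{\left(C,D \right)} = \left(-4 + D\right) \left(D + C D\right)$ ($L{\left(C,D \right)} = \left(D + C D\right) \left(-4 + D\right) = \left(-4 + D\right) \left(D + C D\right)$)
$\frac{m + 41535}{-4208 + L{\left(-81,85 \right)}} = \frac{\frac{7}{1665} + 41535}{-4208 + 85 \left(-4 + 85 - -324 - 6885\right)} = \frac{69155782}{1665 \left(-4208 + 85 \left(-4 + 85 + 324 - 6885\right)\right)} = \frac{69155782}{1665 \left(-4208 + 85 \left(-6480\right)\right)} = \frac{69155782}{1665 \left(-4208 - 550800\right)} = \frac{69155782}{1665 \left(-555008\right)} = \frac{69155782}{1665} \left(- \frac{1}{555008}\right) = - \frac{34577891}{462044160}$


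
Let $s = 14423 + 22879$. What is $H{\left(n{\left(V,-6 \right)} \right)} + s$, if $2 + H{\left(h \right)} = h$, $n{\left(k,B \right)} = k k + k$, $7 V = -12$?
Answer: $\frac{1827760}{49} \approx 37301.0$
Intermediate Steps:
$V = - \frac{12}{7}$ ($V = \frac{1}{7} \left(-12\right) = - \frac{12}{7} \approx -1.7143$)
$n{\left(k,B \right)} = k + k^{2}$ ($n{\left(k,B \right)} = k^{2} + k = k + k^{2}$)
$H{\left(h \right)} = -2 + h$
$s = 37302$
$H{\left(n{\left(V,-6 \right)} \right)} + s = \left(-2 - \frac{12 \left(1 - \frac{12}{7}\right)}{7}\right) + 37302 = \left(-2 - - \frac{60}{49}\right) + 37302 = \left(-2 + \frac{60}{49}\right) + 37302 = - \frac{38}{49} + 37302 = \frac{1827760}{49}$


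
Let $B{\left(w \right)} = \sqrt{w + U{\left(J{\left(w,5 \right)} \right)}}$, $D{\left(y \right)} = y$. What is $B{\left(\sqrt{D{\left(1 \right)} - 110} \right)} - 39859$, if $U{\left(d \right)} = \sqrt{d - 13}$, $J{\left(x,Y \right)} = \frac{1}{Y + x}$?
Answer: $-39859 + \sqrt{\sqrt{- \frac{64 + 13 i \sqrt{109}}{5 + i \sqrt{109}}} + i \sqrt{109}} \approx -39857.0 + 1.8479 i$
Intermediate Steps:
$U{\left(d \right)} = \sqrt{-13 + d}$
$B{\left(w \right)} = \sqrt{w + \sqrt{-13 + \frac{1}{5 + w}}}$
$B{\left(\sqrt{D{\left(1 \right)} - 110} \right)} - 39859 = \sqrt{\sqrt{1 - 110} + \sqrt{\frac{-64 - 13 \sqrt{1 - 110}}{5 + \sqrt{1 - 110}}}} - 39859 = \sqrt{\sqrt{-109} + \sqrt{\frac{-64 - 13 \sqrt{-109}}{5 + \sqrt{-109}}}} - 39859 = \sqrt{i \sqrt{109} + \sqrt{\frac{-64 - 13 i \sqrt{109}}{5 + i \sqrt{109}}}} - 39859 = \sqrt{\sqrt{\frac{-64 - 13 i \sqrt{109}}{5 + i \sqrt{109}}} + i \sqrt{109}} - 39859 = -39859 + \sqrt{\sqrt{\frac{-64 - 13 i \sqrt{109}}{5 + i \sqrt{109}}} + i \sqrt{109}}$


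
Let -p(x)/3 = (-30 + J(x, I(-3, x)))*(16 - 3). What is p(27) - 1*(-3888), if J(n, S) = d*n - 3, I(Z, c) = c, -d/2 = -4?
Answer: -3249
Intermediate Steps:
d = 8 (d = -2*(-4) = 8)
J(n, S) = -3 + 8*n (J(n, S) = 8*n - 3 = -3 + 8*n)
p(x) = 1287 - 312*x (p(x) = -3*(-30 + (-3 + 8*x))*(16 - 3) = -3*(-33 + 8*x)*13 = -3*(-429 + 104*x) = 1287 - 312*x)
p(27) - 1*(-3888) = (1287 - 312*27) - 1*(-3888) = (1287 - 8424) + 3888 = -7137 + 3888 = -3249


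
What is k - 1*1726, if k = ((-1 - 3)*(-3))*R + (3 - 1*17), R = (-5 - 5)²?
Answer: -540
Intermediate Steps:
R = 100 (R = (-10)² = 100)
k = 1186 (k = ((-1 - 3)*(-3))*100 + (3 - 1*17) = -4*(-3)*100 + (3 - 17) = 12*100 - 14 = 1200 - 14 = 1186)
k - 1*1726 = 1186 - 1*1726 = 1186 - 1726 = -540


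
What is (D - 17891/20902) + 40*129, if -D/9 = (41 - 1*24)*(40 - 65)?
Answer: 187786579/20902 ≈ 8984.1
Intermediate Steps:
D = 3825 (D = -9*(41 - 1*24)*(40 - 65) = -9*(41 - 24)*(-25) = -153*(-25) = -9*(-425) = 3825)
(D - 17891/20902) + 40*129 = (3825 - 17891/20902) + 40*129 = (3825 - 17891*1/20902) + 5160 = (3825 - 17891/20902) + 5160 = 79932259/20902 + 5160 = 187786579/20902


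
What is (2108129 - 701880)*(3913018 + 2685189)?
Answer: 9278721995543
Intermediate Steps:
(2108129 - 701880)*(3913018 + 2685189) = 1406249*6598207 = 9278721995543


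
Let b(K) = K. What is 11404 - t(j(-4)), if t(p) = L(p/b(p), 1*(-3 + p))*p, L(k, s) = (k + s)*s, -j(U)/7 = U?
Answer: -6796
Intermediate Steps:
j(U) = -7*U
L(k, s) = s*(k + s)
t(p) = p*(-3 + p)*(-2 + p) (t(p) = ((1*(-3 + p))*(p/p + 1*(-3 + p)))*p = ((-3 + p)*(1 + (-3 + p)))*p = ((-3 + p)*(-2 + p))*p = p*(-3 + p)*(-2 + p))
11404 - t(j(-4)) = 11404 - (-7*(-4))*(-3 - 7*(-4))*(-2 - 7*(-4)) = 11404 - 28*(-3 + 28)*(-2 + 28) = 11404 - 28*25*26 = 11404 - 1*18200 = 11404 - 18200 = -6796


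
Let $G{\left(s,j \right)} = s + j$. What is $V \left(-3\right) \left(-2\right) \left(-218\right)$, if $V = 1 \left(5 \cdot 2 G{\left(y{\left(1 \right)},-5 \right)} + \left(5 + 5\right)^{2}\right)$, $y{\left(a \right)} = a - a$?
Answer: $-65400$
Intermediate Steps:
$y{\left(a \right)} = 0$
$G{\left(s,j \right)} = j + s$
$V = 50$ ($V = 1 \left(5 \cdot 2 \left(-5 + 0\right) + \left(5 + 5\right)^{2}\right) = 1 \left(10 \left(-5\right) + 10^{2}\right) = 1 \left(-50 + 100\right) = 1 \cdot 50 = 50$)
$V \left(-3\right) \left(-2\right) \left(-218\right) = 50 \left(-3\right) \left(-2\right) \left(-218\right) = \left(-150\right) \left(-2\right) \left(-218\right) = 300 \left(-218\right) = -65400$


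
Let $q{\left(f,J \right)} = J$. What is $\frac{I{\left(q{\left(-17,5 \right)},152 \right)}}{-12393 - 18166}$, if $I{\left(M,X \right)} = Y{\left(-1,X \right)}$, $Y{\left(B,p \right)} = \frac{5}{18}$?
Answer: $- \frac{5}{550062} \approx -9.0899 \cdot 10^{-6}$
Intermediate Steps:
$Y{\left(B,p \right)} = \frac{5}{18}$ ($Y{\left(B,p \right)} = 5 \cdot \frac{1}{18} = \frac{5}{18}$)
$I{\left(M,X \right)} = \frac{5}{18}$
$\frac{I{\left(q{\left(-17,5 \right)},152 \right)}}{-12393 - 18166} = \frac{5}{18 \left(-12393 - 18166\right)} = \frac{5}{18 \left(-30559\right)} = \frac{5}{18} \left(- \frac{1}{30559}\right) = - \frac{5}{550062}$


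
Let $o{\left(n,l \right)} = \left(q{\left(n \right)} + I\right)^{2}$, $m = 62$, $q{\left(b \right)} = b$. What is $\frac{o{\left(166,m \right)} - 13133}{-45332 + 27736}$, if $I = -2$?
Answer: $- \frac{13763}{17596} \approx -0.78217$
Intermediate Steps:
$o{\left(n,l \right)} = \left(-2 + n\right)^{2}$ ($o{\left(n,l \right)} = \left(n - 2\right)^{2} = \left(-2 + n\right)^{2}$)
$\frac{o{\left(166,m \right)} - 13133}{-45332 + 27736} = \frac{\left(-2 + 166\right)^{2} - 13133}{-45332 + 27736} = \frac{164^{2} - 13133}{-17596} = \left(26896 - 13133\right) \left(- \frac{1}{17596}\right) = 13763 \left(- \frac{1}{17596}\right) = - \frac{13763}{17596}$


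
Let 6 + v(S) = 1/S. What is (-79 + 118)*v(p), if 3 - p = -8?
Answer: -2535/11 ≈ -230.45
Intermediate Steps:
p = 11 (p = 3 - 1*(-8) = 3 + 8 = 11)
v(S) = -6 + 1/S
(-79 + 118)*v(p) = (-79 + 118)*(-6 + 1/11) = 39*(-6 + 1/11) = 39*(-65/11) = -2535/11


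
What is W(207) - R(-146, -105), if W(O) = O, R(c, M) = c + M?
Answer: 458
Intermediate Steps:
R(c, M) = M + c
W(207) - R(-146, -105) = 207 - (-105 - 146) = 207 - 1*(-251) = 207 + 251 = 458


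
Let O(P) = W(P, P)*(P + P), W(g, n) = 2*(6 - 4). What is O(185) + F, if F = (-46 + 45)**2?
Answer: 1481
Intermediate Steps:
W(g, n) = 4 (W(g, n) = 2*2 = 4)
F = 1 (F = (-1)**2 = 1)
O(P) = 8*P (O(P) = 4*(P + P) = 4*(2*P) = 8*P)
O(185) + F = 8*185 + 1 = 1480 + 1 = 1481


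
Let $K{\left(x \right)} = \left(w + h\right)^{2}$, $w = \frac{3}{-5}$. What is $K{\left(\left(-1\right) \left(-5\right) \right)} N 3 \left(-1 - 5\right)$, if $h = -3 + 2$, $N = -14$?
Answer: $\frac{16128}{25} \approx 645.12$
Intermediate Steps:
$h = -1$
$w = - \frac{3}{5}$ ($w = 3 \left(- \frac{1}{5}\right) = - \frac{3}{5} \approx -0.6$)
$K{\left(x \right)} = \frac{64}{25}$ ($K{\left(x \right)} = \left(- \frac{3}{5} - 1\right)^{2} = \left(- \frac{8}{5}\right)^{2} = \frac{64}{25}$)
$K{\left(\left(-1\right) \left(-5\right) \right)} N 3 \left(-1 - 5\right) = \frac{64}{25} \left(-14\right) 3 \left(-1 - 5\right) = - \frac{896 \cdot 3 \left(-6\right)}{25} = \left(- \frac{896}{25}\right) \left(-18\right) = \frac{16128}{25}$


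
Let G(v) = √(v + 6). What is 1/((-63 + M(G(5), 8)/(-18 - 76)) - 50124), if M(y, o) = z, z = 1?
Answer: -94/4717579 ≈ -1.9925e-5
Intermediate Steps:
G(v) = √(6 + v)
M(y, o) = 1
1/((-63 + M(G(5), 8)/(-18 - 76)) - 50124) = 1/((-63 + 1/(-18 - 76)) - 50124) = 1/((-63 + 1/(-94)) - 50124) = 1/((-63 - 1/94*1) - 50124) = 1/((-63 - 1/94) - 50124) = 1/(-5923/94 - 50124) = 1/(-4717579/94) = -94/4717579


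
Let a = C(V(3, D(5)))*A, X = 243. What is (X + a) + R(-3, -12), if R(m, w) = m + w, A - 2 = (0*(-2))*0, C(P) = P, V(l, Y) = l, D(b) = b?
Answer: 234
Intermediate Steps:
A = 2 (A = 2 + (0*(-2))*0 = 2 + 0*0 = 2 + 0 = 2)
a = 6 (a = 3*2 = 6)
(X + a) + R(-3, -12) = (243 + 6) + (-3 - 12) = 249 - 15 = 234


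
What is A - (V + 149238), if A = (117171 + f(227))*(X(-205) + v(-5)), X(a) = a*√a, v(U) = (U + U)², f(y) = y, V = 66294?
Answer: 11524268 - 24066590*I*√205 ≈ 1.1524e+7 - 3.4458e+8*I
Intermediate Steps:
v(U) = 4*U² (v(U) = (2*U)² = 4*U²)
X(a) = a^(3/2)
A = 11739800 - 24066590*I*√205 (A = (117171 + 227)*((-205)^(3/2) + 4*(-5)²) = 117398*(-205*I*√205 + 4*25) = 117398*(-205*I*√205 + 100) = 117398*(100 - 205*I*√205) = 11739800 - 24066590*I*√205 ≈ 1.174e+7 - 3.4458e+8*I)
A - (V + 149238) = (11739800 - 24066590*I*√205) - (66294 + 149238) = (11739800 - 24066590*I*√205) - 1*215532 = (11739800 - 24066590*I*√205) - 215532 = 11524268 - 24066590*I*√205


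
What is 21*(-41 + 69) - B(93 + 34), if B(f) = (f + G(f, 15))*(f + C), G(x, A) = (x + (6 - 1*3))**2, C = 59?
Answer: -3166434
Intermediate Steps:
G(x, A) = (3 + x)**2 (G(x, A) = (x + (6 - 3))**2 = (x + 3)**2 = (3 + x)**2)
B(f) = (59 + f)*(f + (3 + f)**2) (B(f) = (f + (3 + f)**2)*(f + 59) = (f + (3 + f)**2)*(59 + f) = (59 + f)*(f + (3 + f)**2))
21*(-41 + 69) - B(93 + 34) = 21*(-41 + 69) - (531 + (93 + 34)**3 + 66*(93 + 34)**2 + 422*(93 + 34)) = 21*28 - (531 + 127**3 + 66*127**2 + 422*127) = 588 - (531 + 2048383 + 66*16129 + 53594) = 588 - (531 + 2048383 + 1064514 + 53594) = 588 - 1*3167022 = 588 - 3167022 = -3166434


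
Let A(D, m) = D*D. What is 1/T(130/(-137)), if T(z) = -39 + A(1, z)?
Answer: -1/38 ≈ -0.026316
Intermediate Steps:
A(D, m) = D²
T(z) = -38 (T(z) = -39 + 1² = -39 + 1 = -38)
1/T(130/(-137)) = 1/(-38) = -1/38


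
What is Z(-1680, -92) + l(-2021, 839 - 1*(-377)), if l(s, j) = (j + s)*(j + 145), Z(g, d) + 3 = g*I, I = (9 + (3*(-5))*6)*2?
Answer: -823448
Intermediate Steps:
I = -162 (I = (9 - 15*6)*2 = (9 - 90)*2 = -81*2 = -162)
Z(g, d) = -3 - 162*g (Z(g, d) = -3 + g*(-162) = -3 - 162*g)
l(s, j) = (145 + j)*(j + s) (l(s, j) = (j + s)*(145 + j) = (145 + j)*(j + s))
Z(-1680, -92) + l(-2021, 839 - 1*(-377)) = (-3 - 162*(-1680)) + ((839 - 1*(-377))² + 145*(839 - 1*(-377)) + 145*(-2021) + (839 - 1*(-377))*(-2021)) = (-3 + 272160) + ((839 + 377)² + 145*(839 + 377) - 293045 + (839 + 377)*(-2021)) = 272157 + (1216² + 145*1216 - 293045 + 1216*(-2021)) = 272157 + (1478656 + 176320 - 293045 - 2457536) = 272157 - 1095605 = -823448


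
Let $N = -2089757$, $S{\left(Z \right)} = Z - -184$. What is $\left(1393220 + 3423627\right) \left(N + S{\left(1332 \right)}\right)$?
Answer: $-10058737396127$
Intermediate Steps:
$S{\left(Z \right)} = 184 + Z$ ($S{\left(Z \right)} = Z + 184 = 184 + Z$)
$\left(1393220 + 3423627\right) \left(N + S{\left(1332 \right)}\right) = \left(1393220 + 3423627\right) \left(-2089757 + \left(184 + 1332\right)\right) = 4816847 \left(-2089757 + 1516\right) = 4816847 \left(-2088241\right) = -10058737396127$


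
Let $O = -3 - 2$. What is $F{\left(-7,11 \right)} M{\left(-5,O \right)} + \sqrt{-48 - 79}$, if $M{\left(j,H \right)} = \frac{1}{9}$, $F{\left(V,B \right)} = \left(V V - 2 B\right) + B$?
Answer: $\frac{38}{9} + i \sqrt{127} \approx 4.2222 + 11.269 i$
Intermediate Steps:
$O = -5$ ($O = -3 - 2 = -5$)
$F{\left(V,B \right)} = V^{2} - B$ ($F{\left(V,B \right)} = \left(V^{2} - 2 B\right) + B = V^{2} - B$)
$M{\left(j,H \right)} = \frac{1}{9}$
$F{\left(-7,11 \right)} M{\left(-5,O \right)} + \sqrt{-48 - 79} = \left(\left(-7\right)^{2} - 11\right) \frac{1}{9} + \sqrt{-48 - 79} = \left(49 - 11\right) \frac{1}{9} + \sqrt{-127} = 38 \cdot \frac{1}{9} + i \sqrt{127} = \frac{38}{9} + i \sqrt{127}$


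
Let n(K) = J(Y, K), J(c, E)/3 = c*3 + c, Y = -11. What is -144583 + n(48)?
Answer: -144715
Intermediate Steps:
J(c, E) = 12*c (J(c, E) = 3*(c*3 + c) = 3*(3*c + c) = 3*(4*c) = 12*c)
n(K) = -132 (n(K) = 12*(-11) = -132)
-144583 + n(48) = -144583 - 132 = -144715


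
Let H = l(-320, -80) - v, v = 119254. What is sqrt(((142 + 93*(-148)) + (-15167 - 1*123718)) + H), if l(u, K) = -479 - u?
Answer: 4*I*sqrt(16995) ≈ 521.46*I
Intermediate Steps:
H = -119413 (H = (-479 - 1*(-320)) - 1*119254 = (-479 + 320) - 119254 = -159 - 119254 = -119413)
sqrt(((142 + 93*(-148)) + (-15167 - 1*123718)) + H) = sqrt(((142 + 93*(-148)) + (-15167 - 1*123718)) - 119413) = sqrt(((142 - 13764) + (-15167 - 123718)) - 119413) = sqrt((-13622 - 138885) - 119413) = sqrt(-152507 - 119413) = sqrt(-271920) = 4*I*sqrt(16995)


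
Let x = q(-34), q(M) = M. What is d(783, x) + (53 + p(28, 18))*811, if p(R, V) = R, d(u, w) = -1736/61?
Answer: 4005415/61 ≈ 65663.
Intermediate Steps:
x = -34
d(u, w) = -1736/61 (d(u, w) = -1736*1/61 = -1736/61)
d(783, x) + (53 + p(28, 18))*811 = -1736/61 + (53 + 28)*811 = -1736/61 + 81*811 = -1736/61 + 65691 = 4005415/61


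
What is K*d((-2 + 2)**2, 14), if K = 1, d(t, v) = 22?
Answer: 22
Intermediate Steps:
K*d((-2 + 2)**2, 14) = 1*22 = 22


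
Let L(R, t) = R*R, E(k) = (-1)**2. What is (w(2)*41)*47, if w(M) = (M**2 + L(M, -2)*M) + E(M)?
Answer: 25051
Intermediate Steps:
E(k) = 1
L(R, t) = R**2
w(M) = 1 + M**2 + M**3 (w(M) = (M**2 + M**2*M) + 1 = (M**2 + M**3) + 1 = 1 + M**2 + M**3)
(w(2)*41)*47 = ((1 + 2**2 + 2**3)*41)*47 = ((1 + 4 + 8)*41)*47 = (13*41)*47 = 533*47 = 25051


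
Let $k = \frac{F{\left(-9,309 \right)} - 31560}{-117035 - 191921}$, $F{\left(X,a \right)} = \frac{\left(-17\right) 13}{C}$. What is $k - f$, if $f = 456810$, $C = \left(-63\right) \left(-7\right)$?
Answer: $- \frac{62240164030579}{136249596} \approx -4.5681 \cdot 10^{5}$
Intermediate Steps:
$C = 441$
$F{\left(X,a \right)} = - \frac{221}{441}$ ($F{\left(X,a \right)} = \frac{\left(-17\right) 13}{441} = \left(-221\right) \frac{1}{441} = - \frac{221}{441}$)
$k = \frac{13918181}{136249596}$ ($k = \frac{- \frac{221}{441} - 31560}{-117035 - 191921} = - \frac{13918181}{441 \left(-308956\right)} = \left(- \frac{13918181}{441}\right) \left(- \frac{1}{308956}\right) = \frac{13918181}{136249596} \approx 0.10215$)
$k - f = \frac{13918181}{136249596} - 456810 = - \frac{62240164030579}{136249596}$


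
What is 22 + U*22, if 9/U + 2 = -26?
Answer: 209/14 ≈ 14.929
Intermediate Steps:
U = -9/28 (U = 9/(-2 - 26) = 9/(-28) = 9*(-1/28) = -9/28 ≈ -0.32143)
22 + U*22 = 22 - 9/28*22 = 22 - 99/14 = 209/14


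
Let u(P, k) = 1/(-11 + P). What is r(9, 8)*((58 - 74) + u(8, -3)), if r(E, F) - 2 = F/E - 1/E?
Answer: -1225/27 ≈ -45.370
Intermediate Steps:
r(E, F) = 2 - 1/E + F/E (r(E, F) = 2 + (F/E - 1/E) = 2 + (-1/E + F/E) = 2 - 1/E + F/E)
r(9, 8)*((58 - 74) + u(8, -3)) = ((-1 + 8 + 2*9)/9)*((58 - 74) + 1/(-11 + 8)) = ((-1 + 8 + 18)/9)*(-16 + 1/(-3)) = ((⅑)*25)*(-16 - ⅓) = (25/9)*(-49/3) = -1225/27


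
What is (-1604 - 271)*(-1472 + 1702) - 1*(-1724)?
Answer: -429526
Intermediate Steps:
(-1604 - 271)*(-1472 + 1702) - 1*(-1724) = -1875*230 + 1724 = -431250 + 1724 = -429526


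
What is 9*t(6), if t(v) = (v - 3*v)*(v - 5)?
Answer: -108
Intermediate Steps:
t(v) = -2*v*(-5 + v) (t(v) = (-2*v)*(-5 + v) = -2*v*(-5 + v))
9*t(6) = 9*(2*6*(5 - 1*6)) = 9*(2*6*(5 - 6)) = 9*(2*6*(-1)) = 9*(-12) = -108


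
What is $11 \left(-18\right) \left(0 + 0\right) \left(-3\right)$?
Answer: $0$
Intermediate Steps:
$11 \left(-18\right) \left(0 + 0\right) \left(-3\right) = - 198 \cdot 0 \left(-3\right) = \left(-198\right) 0 = 0$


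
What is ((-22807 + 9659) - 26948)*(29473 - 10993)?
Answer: -740974080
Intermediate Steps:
((-22807 + 9659) - 26948)*(29473 - 10993) = (-13148 - 26948)*18480 = -40096*18480 = -740974080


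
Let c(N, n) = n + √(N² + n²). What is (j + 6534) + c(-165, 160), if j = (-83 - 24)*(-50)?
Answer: 12044 + 5*√2113 ≈ 12274.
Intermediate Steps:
j = 5350 (j = -107*(-50) = 5350)
(j + 6534) + c(-165, 160) = (5350 + 6534) + (160 + √((-165)² + 160²)) = 11884 + (160 + √(27225 + 25600)) = 11884 + (160 + √52825) = 11884 + (160 + 5*√2113) = 12044 + 5*√2113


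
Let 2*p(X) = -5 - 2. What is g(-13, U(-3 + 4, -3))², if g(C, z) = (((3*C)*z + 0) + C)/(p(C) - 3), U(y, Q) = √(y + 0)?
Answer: 64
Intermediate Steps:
U(y, Q) = √y
p(X) = -7/2 (p(X) = (-5 - 2)/2 = (½)*(-7) = -7/2)
g(C, z) = -2*C/13 - 6*C*z/13 (g(C, z) = (((3*C)*z + 0) + C)/(-7/2 - 3) = ((3*C*z + 0) + C)/(-13/2) = (3*C*z + C)*(-2/13) = (C + 3*C*z)*(-2/13) = -2*C/13 - 6*C*z/13)
g(-13, U(-3 + 4, -3))² = (-2/13*(-13)*(1 + 3*√(-3 + 4)))² = (-2/13*(-13)*(1 + 3*√1))² = (-2/13*(-13)*(1 + 3*1))² = (-2/13*(-13)*(1 + 3))² = (-2/13*(-13)*4)² = 8² = 64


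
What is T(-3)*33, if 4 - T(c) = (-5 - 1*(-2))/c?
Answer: 99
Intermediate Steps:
T(c) = 4 + 3/c (T(c) = 4 - (-5 - 1*(-2))/c = 4 - (-5 + 2)/c = 4 - (-3)/c = 4 + 3/c)
T(-3)*33 = (4 + 3/(-3))*33 = (4 + 3*(-1/3))*33 = (4 - 1)*33 = 3*33 = 99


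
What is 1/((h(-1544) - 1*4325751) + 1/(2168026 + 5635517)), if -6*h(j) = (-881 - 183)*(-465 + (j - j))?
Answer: -7803543/34399664091572 ≈ -2.2685e-7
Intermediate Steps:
h(j) = -82460 (h(j) = -(-881 - 183)*(-465 + (j - j))/6 = -(-532)*(-465 + 0)/3 = -(-532)*(-465)/3 = -⅙*494760 = -82460)
1/((h(-1544) - 1*4325751) + 1/(2168026 + 5635517)) = 1/((-82460 - 1*4325751) + 1/(2168026 + 5635517)) = 1/((-82460 - 4325751) + 1/7803543) = 1/(-4408211 + 1/7803543) = 1/(-34399664091572/7803543) = -7803543/34399664091572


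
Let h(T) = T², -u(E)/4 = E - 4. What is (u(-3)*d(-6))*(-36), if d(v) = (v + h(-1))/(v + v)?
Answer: -420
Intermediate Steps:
u(E) = 16 - 4*E (u(E) = -4*(E - 4) = -4*(-4 + E) = 16 - 4*E)
d(v) = (1 + v)/(2*v) (d(v) = (v + (-1)²)/(v + v) = (v + 1)/((2*v)) = (1 + v)*(1/(2*v)) = (1 + v)/(2*v))
(u(-3)*d(-6))*(-36) = ((16 - 4*(-3))*((½)*(1 - 6)/(-6)))*(-36) = ((16 + 12)*((½)*(-⅙)*(-5)))*(-36) = (28*(5/12))*(-36) = (35/3)*(-36) = -420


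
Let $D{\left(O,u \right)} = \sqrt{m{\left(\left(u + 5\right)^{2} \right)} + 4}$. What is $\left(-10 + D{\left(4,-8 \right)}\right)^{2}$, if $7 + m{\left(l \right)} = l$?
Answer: $\left(10 - \sqrt{6}\right)^{2} \approx 57.01$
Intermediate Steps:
$m{\left(l \right)} = -7 + l$
$D{\left(O,u \right)} = \sqrt{-3 + \left(5 + u\right)^{2}}$ ($D{\left(O,u \right)} = \sqrt{\left(-7 + \left(u + 5\right)^{2}\right) + 4} = \sqrt{\left(-7 + \left(5 + u\right)^{2}\right) + 4} = \sqrt{-3 + \left(5 + u\right)^{2}}$)
$\left(-10 + D{\left(4,-8 \right)}\right)^{2} = \left(-10 + \sqrt{-3 + \left(5 - 8\right)^{2}}\right)^{2} = \left(-10 + \sqrt{-3 + \left(-3\right)^{2}}\right)^{2} = \left(-10 + \sqrt{-3 + 9}\right)^{2} = \left(-10 + \sqrt{6}\right)^{2}$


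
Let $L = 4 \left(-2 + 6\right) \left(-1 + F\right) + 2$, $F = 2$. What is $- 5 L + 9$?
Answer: $-81$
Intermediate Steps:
$L = 18$ ($L = 4 \left(-2 + 6\right) \left(-1 + 2\right) + 2 = 4 \cdot 4 \cdot 1 + 2 = 4 \cdot 4 + 2 = 16 + 2 = 18$)
$- 5 L + 9 = \left(-5\right) 18 + 9 = -90 + 9 = -81$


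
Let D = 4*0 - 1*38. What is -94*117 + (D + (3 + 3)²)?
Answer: -11000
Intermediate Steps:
D = -38 (D = 0 - 38 = -38)
-94*117 + (D + (3 + 3)²) = -94*117 + (-38 + (3 + 3)²) = -10998 + (-38 + 6²) = -10998 + (-38 + 36) = -10998 - 2 = -11000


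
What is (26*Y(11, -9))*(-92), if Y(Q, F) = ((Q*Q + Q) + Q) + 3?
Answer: -349232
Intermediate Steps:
Y(Q, F) = 3 + Q² + 2*Q (Y(Q, F) = ((Q² + Q) + Q) + 3 = ((Q + Q²) + Q) + 3 = (Q² + 2*Q) + 3 = 3 + Q² + 2*Q)
(26*Y(11, -9))*(-92) = (26*(3 + 11² + 2*11))*(-92) = (26*(3 + 121 + 22))*(-92) = (26*146)*(-92) = 3796*(-92) = -349232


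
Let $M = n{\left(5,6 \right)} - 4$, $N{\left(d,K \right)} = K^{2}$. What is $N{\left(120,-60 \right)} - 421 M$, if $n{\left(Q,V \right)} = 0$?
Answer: $5284$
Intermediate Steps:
$M = -4$ ($M = 0 - 4 = -4$)
$N{\left(120,-60 \right)} - 421 M = \left(-60\right)^{2} - -1684 = 3600 + 1684 = 5284$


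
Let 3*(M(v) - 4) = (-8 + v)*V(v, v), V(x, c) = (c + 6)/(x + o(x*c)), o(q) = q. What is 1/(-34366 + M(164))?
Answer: -1353/46491344 ≈ -2.9102e-5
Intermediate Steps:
V(x, c) = (6 + c)/(x + c*x) (V(x, c) = (c + 6)/(x + x*c) = (6 + c)/(x + c*x))
M(v) = 4 + (-8 + v)*(6 + v)/(3*v*(1 + v)) (M(v) = 4 + ((-8 + v)*((6 + v)/(v*(1 + v))))/3 = 4 + ((-8 + v)*(6 + v)/(v*(1 + v)))/3 = 4 + (-8 + v)*(6 + v)/(3*v*(1 + v)))
1/(-34366 + M(164)) = 1/(-34366 + (⅓)*(-48 + 10*164 + 13*164²)/(164*(1 + 164))) = 1/(-34366 + (⅓)*(1/164)*(-48 + 1640 + 13*26896)/165) = 1/(-34366 + (⅓)*(1/164)*(1/165)*(-48 + 1640 + 349648)) = 1/(-34366 + (⅓)*(1/164)*(1/165)*351240) = 1/(-34366 + 5854/1353) = 1/(-46491344/1353) = -1353/46491344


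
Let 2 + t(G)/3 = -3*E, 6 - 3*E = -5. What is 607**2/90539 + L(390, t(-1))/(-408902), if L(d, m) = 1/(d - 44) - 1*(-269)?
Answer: 52119771499883/12809466049588 ≈ 4.0688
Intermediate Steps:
E = 11/3 (E = 2 - 1/3*(-5) = 2 + 5/3 = 11/3 ≈ 3.6667)
t(G) = -39 (t(G) = -6 + 3*(-3*11/3) = -6 + 3*(-11) = -6 - 33 = -39)
L(d, m) = 269 + 1/(-44 + d) (L(d, m) = 1/(-44 + d) + 269 = 269 + 1/(-44 + d))
607**2/90539 + L(390, t(-1))/(-408902) = 607**2/90539 + ((-11835 + 269*390)/(-44 + 390))/(-408902) = 368449*(1/90539) + ((-11835 + 104910)/346)*(-1/408902) = 368449/90539 + ((1/346)*93075)*(-1/408902) = 368449/90539 + (93075/346)*(-1/408902) = 368449/90539 - 93075/141480092 = 52119771499883/12809466049588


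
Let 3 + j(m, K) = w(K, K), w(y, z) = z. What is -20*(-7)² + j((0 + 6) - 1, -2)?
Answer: -985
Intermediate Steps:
j(m, K) = -3 + K
-20*(-7)² + j((0 + 6) - 1, -2) = -20*(-7)² + (-3 - 2) = -20*49 - 5 = -980 - 5 = -985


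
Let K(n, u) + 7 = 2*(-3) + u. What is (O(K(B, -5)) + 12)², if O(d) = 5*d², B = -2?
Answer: 2663424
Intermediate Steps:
K(n, u) = -13 + u (K(n, u) = -7 + (2*(-3) + u) = -7 + (-6 + u) = -13 + u)
(O(K(B, -5)) + 12)² = (5*(-13 - 5)² + 12)² = (5*(-18)² + 12)² = (5*324 + 12)² = (1620 + 12)² = 1632² = 2663424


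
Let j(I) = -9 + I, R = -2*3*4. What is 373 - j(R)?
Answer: 406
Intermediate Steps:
R = -24 (R = -6*4 = -24)
373 - j(R) = 373 - (-9 - 24) = 373 - 1*(-33) = 373 + 33 = 406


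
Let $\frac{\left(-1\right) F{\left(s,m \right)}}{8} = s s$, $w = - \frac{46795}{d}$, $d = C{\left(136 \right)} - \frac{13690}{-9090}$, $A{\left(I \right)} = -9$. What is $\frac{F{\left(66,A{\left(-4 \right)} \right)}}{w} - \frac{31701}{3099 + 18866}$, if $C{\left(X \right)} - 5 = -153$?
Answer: $- \frac{12015852377}{108704785} \approx -110.54$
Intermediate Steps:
$C{\left(X \right)} = -148$ ($C{\left(X \right)} = 5 - 153 = -148$)
$d = - \frac{133163}{909}$ ($d = -148 - \frac{13690}{-9090} = -148 - 13690 \left(- \frac{1}{9090}\right) = -148 - - \frac{1369}{909} = -148 + \frac{1369}{909} = - \frac{133163}{909} \approx -146.49$)
$w = \frac{42536655}{133163}$ ($w = - \frac{46795}{- \frac{133163}{909}} = \left(-46795\right) \left(- \frac{909}{133163}\right) = \frac{42536655}{133163} \approx 319.43$)
$F{\left(s,m \right)} = - 8 s^{2}$ ($F{\left(s,m \right)} = - 8 s s = - 8 s^{2}$)
$\frac{F{\left(66,A{\left(-4 \right)} \right)}}{w} - \frac{31701}{3099 + 18866} = \frac{\left(-8\right) 66^{2}}{\frac{42536655}{133163}} - \frac{31701}{3099 + 18866} = \left(-8\right) 4356 \cdot \frac{133163}{42536655} - \frac{31701}{21965} = \left(-34848\right) \frac{133163}{42536655} - \frac{31701}{21965} = - \frac{515607136}{4726295} - \frac{31701}{21965} = - \frac{12015852377}{108704785}$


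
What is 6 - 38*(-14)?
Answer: 538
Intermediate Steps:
6 - 38*(-14) = 6 + 532 = 538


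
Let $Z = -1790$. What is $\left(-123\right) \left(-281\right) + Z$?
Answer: $32773$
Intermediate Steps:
$\left(-123\right) \left(-281\right) + Z = \left(-123\right) \left(-281\right) - 1790 = 34563 - 1790 = 32773$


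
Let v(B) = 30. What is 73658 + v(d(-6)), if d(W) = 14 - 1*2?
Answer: 73688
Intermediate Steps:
d(W) = 12 (d(W) = 14 - 2 = 12)
73658 + v(d(-6)) = 73658 + 30 = 73688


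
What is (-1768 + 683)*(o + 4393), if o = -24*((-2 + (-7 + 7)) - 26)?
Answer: -5495525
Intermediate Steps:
o = 672 (o = -24*((-2 + 0) - 26) = -24*(-2 - 26) = -24*(-28) = 672)
(-1768 + 683)*(o + 4393) = (-1768 + 683)*(672 + 4393) = -1085*5065 = -5495525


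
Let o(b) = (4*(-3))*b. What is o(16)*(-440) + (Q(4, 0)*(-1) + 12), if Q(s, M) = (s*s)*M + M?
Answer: 84492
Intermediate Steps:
Q(s, M) = M + M*s**2 (Q(s, M) = s**2*M + M = M*s**2 + M = M + M*s**2)
o(b) = -12*b
o(16)*(-440) + (Q(4, 0)*(-1) + 12) = -12*16*(-440) + ((0*(1 + 4**2))*(-1) + 12) = -192*(-440) + ((0*(1 + 16))*(-1) + 12) = 84480 + ((0*17)*(-1) + 12) = 84480 + (0*(-1) + 12) = 84480 + (0 + 12) = 84480 + 12 = 84492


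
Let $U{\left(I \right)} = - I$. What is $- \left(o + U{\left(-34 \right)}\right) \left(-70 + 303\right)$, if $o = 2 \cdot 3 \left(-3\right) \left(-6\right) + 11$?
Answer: $-35649$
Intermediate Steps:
$o = 119$ ($o = 6 \left(-3\right) \left(-6\right) + 11 = \left(-18\right) \left(-6\right) + 11 = 108 + 11 = 119$)
$- \left(o + U{\left(-34 \right)}\right) \left(-70 + 303\right) = - \left(119 - -34\right) \left(-70 + 303\right) = - \left(119 + 34\right) 233 = - 153 \cdot 233 = \left(-1\right) 35649 = -35649$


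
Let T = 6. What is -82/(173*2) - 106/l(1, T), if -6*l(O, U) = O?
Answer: 109987/173 ≈ 635.76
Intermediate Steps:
l(O, U) = -O/6
-82/(173*2) - 106/l(1, T) = -82/(173*2) - 106/((-1/6*1)) = -82/346 - 106/(-1/6) = -82*1/346 - 106*(-6) = -41/173 + 636 = 109987/173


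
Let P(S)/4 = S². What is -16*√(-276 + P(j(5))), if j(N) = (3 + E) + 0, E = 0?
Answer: -64*I*√15 ≈ -247.87*I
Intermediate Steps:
j(N) = 3 (j(N) = (3 + 0) + 0 = 3 + 0 = 3)
P(S) = 4*S²
-16*√(-276 + P(j(5))) = -16*√(-276 + 4*3²) = -16*√(-276 + 4*9) = -16*√(-276 + 36) = -64*I*√15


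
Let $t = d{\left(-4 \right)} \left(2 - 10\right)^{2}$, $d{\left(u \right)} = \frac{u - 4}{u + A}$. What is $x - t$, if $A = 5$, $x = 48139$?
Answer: $48651$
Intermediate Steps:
$d{\left(u \right)} = \frac{-4 + u}{5 + u}$ ($d{\left(u \right)} = \frac{u - 4}{u + 5} = \frac{-4 + u}{5 + u}$)
$t = -512$ ($t = \frac{-4 - 4}{5 - 4} \left(2 - 10\right)^{2} = 1^{-1} \left(-8\right) \left(-8\right)^{2} = 1 \left(-8\right) 64 = \left(-8\right) 64 = -512$)
$x - t = 48139 - -512 = 48139 + 512 = 48651$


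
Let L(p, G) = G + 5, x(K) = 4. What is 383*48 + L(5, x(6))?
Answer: 18393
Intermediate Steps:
L(p, G) = 5 + G
383*48 + L(5, x(6)) = 383*48 + (5 + 4) = 18384 + 9 = 18393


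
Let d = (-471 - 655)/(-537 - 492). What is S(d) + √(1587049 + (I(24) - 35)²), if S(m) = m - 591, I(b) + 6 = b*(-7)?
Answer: -607013/1029 + √1630730 ≈ 687.09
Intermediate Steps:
I(b) = -6 - 7*b (I(b) = -6 + b*(-7) = -6 - 7*b)
d = 1126/1029 (d = -1126/(-1029) = -1126*(-1/1029) = 1126/1029 ≈ 1.0943)
S(m) = -591 + m
S(d) + √(1587049 + (I(24) - 35)²) = (-591 + 1126/1029) + √(1587049 + ((-6 - 7*24) - 35)²) = -607013/1029 + √(1587049 + ((-6 - 168) - 35)²) = -607013/1029 + √(1587049 + (-174 - 35)²) = -607013/1029 + √(1587049 + (-209)²) = -607013/1029 + √(1587049 + 43681) = -607013/1029 + √1630730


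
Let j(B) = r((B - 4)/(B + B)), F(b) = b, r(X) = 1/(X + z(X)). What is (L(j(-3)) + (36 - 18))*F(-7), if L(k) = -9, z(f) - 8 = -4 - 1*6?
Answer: -63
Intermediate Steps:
z(f) = -2 (z(f) = 8 + (-4 - 1*6) = 8 + (-4 - 6) = 8 - 10 = -2)
r(X) = 1/(-2 + X) (r(X) = 1/(X - 2) = 1/(-2 + X))
j(B) = 1/(-2 + (-4 + B)/(2*B)) (j(B) = 1/(-2 + (B - 4)/(B + B)) = 1/(-2 + (-4 + B)/((2*B))) = 1/(-2 + (-4 + B)*(1/(2*B))) = 1/(-2 + (-4 + B)/(2*B)))
(L(j(-3)) + (36 - 18))*F(-7) = (-9 + (36 - 18))*(-7) = (-9 + 18)*(-7) = 9*(-7) = -63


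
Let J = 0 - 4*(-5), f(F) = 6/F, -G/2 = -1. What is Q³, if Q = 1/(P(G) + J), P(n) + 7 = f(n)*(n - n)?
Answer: 1/2197 ≈ 0.00045517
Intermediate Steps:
G = 2 (G = -2*(-1) = 2)
J = 20 (J = 0 + 20 = 20)
P(n) = -7 (P(n) = -7 + (6/n)*(n - n) = -7 + (6/n)*0 = -7 + 0 = -7)
Q = 1/13 (Q = 1/(-7 + 20) = 1/13 ≈ 0.076923)
Q³ = (1/13)³ = 1/2197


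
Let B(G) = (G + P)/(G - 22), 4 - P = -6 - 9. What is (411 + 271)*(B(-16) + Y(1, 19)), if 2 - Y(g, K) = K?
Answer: -221309/19 ≈ -11648.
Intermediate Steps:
Y(g, K) = 2 - K
P = 19 (P = 4 - (-6 - 9) = 4 - 1*(-15) = 4 + 15 = 19)
B(G) = (19 + G)/(-22 + G) (B(G) = (G + 19)/(G - 22) = (19 + G)/(-22 + G))
(411 + 271)*(B(-16) + Y(1, 19)) = (411 + 271)*((19 - 16)/(-22 - 16) + (2 - 1*19)) = 682*(3/(-38) + (2 - 19)) = 682*(-1/38*3 - 17) = 682*(-3/38 - 17) = 682*(-649/38) = -221309/19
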